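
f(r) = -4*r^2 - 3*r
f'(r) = -8*r - 3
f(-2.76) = -22.19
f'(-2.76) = 19.08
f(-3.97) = -51.13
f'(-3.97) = 28.76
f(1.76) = -17.67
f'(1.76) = -17.08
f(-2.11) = -11.48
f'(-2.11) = 13.88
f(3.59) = -62.32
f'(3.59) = -31.72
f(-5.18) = -91.79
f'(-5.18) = 38.44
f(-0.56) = 0.43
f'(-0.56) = 1.48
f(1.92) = -20.51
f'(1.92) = -18.36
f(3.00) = -45.00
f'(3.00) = -27.00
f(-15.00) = -855.00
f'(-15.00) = 117.00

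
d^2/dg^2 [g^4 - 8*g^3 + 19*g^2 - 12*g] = 12*g^2 - 48*g + 38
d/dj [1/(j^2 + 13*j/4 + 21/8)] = 16*(-8*j - 13)/(8*j^2 + 26*j + 21)^2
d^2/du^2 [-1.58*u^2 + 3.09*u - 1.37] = -3.16000000000000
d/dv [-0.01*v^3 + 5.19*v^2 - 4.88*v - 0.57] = -0.03*v^2 + 10.38*v - 4.88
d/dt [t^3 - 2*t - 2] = 3*t^2 - 2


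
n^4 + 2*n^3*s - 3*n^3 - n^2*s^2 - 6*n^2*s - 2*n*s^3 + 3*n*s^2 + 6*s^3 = (n - 3)*(n - s)*(n + s)*(n + 2*s)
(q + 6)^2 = q^2 + 12*q + 36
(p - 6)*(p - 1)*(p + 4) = p^3 - 3*p^2 - 22*p + 24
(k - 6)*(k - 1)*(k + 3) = k^3 - 4*k^2 - 15*k + 18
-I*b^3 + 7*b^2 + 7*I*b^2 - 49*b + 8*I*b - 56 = (b - 8)*(b + 7*I)*(-I*b - I)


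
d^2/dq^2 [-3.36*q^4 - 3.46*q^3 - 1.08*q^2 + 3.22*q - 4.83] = -40.32*q^2 - 20.76*q - 2.16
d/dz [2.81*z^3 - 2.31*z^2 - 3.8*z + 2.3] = 8.43*z^2 - 4.62*z - 3.8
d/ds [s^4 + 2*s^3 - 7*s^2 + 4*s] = 4*s^3 + 6*s^2 - 14*s + 4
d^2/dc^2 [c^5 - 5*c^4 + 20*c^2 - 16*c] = 20*c^3 - 60*c^2 + 40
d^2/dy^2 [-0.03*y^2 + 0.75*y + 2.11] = -0.0600000000000000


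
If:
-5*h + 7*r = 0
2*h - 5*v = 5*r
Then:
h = -35*v/11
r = -25*v/11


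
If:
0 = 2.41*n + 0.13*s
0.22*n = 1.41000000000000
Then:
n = 6.41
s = -118.81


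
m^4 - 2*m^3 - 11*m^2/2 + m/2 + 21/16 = (m - 7/2)*(m - 1/2)*(m + 1/2)*(m + 3/2)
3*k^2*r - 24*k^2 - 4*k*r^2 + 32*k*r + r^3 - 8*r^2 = (-3*k + r)*(-k + r)*(r - 8)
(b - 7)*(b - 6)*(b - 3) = b^3 - 16*b^2 + 81*b - 126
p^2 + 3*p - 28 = (p - 4)*(p + 7)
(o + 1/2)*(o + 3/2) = o^2 + 2*o + 3/4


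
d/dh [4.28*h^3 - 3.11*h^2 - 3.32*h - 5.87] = 12.84*h^2 - 6.22*h - 3.32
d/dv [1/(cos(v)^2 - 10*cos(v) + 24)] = 2*(cos(v) - 5)*sin(v)/(cos(v)^2 - 10*cos(v) + 24)^2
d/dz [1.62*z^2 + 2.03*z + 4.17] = 3.24*z + 2.03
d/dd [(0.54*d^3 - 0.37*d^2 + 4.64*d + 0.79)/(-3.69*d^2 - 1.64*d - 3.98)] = (-1.9926*d^4 - 1.7712*d^3 + 11.2808*d^2 + 8.7754*d - 17.1716)/(13.6161*d^4 + 12.1032*d^3 + 32.062*d^2 + 13.0544*d + 15.8404)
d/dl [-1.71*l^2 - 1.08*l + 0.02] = -3.42*l - 1.08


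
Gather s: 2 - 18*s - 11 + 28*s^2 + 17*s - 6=28*s^2 - s - 15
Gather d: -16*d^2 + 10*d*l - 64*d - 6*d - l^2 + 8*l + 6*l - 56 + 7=-16*d^2 + d*(10*l - 70) - l^2 + 14*l - 49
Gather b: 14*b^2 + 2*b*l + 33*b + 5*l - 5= 14*b^2 + b*(2*l + 33) + 5*l - 5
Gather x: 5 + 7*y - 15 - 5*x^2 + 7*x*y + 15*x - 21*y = -5*x^2 + x*(7*y + 15) - 14*y - 10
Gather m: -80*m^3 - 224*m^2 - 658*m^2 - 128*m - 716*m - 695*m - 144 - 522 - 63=-80*m^3 - 882*m^2 - 1539*m - 729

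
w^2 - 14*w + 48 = (w - 8)*(w - 6)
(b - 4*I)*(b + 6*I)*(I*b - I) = I*b^3 - 2*b^2 - I*b^2 + 2*b + 24*I*b - 24*I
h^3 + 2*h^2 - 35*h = h*(h - 5)*(h + 7)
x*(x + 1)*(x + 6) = x^3 + 7*x^2 + 6*x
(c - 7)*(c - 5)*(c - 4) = c^3 - 16*c^2 + 83*c - 140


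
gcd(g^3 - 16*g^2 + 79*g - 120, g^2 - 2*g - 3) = g - 3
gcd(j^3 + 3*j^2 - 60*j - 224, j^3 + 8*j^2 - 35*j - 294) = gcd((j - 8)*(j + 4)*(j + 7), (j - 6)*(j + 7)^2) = j + 7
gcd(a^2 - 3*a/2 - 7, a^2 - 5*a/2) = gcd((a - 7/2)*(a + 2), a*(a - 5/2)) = 1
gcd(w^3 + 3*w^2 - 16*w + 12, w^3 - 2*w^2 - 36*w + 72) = w^2 + 4*w - 12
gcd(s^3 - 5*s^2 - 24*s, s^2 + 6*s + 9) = s + 3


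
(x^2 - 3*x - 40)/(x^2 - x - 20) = (-x^2 + 3*x + 40)/(-x^2 + x + 20)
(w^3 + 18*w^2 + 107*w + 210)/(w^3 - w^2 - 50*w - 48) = (w^2 + 12*w + 35)/(w^2 - 7*w - 8)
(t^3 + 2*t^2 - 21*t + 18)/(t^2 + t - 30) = (t^2 - 4*t + 3)/(t - 5)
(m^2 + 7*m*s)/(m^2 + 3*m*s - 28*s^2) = m/(m - 4*s)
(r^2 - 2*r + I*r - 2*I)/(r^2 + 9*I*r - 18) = (r^2 + r*(-2 + I) - 2*I)/(r^2 + 9*I*r - 18)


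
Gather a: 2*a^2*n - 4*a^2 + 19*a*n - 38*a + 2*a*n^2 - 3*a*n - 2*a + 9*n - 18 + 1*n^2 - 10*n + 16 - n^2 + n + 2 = a^2*(2*n - 4) + a*(2*n^2 + 16*n - 40)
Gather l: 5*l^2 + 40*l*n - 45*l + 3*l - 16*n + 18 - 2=5*l^2 + l*(40*n - 42) - 16*n + 16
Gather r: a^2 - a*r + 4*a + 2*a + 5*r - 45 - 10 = a^2 + 6*a + r*(5 - a) - 55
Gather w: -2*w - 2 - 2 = -2*w - 4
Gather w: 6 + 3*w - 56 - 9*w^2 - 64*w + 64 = -9*w^2 - 61*w + 14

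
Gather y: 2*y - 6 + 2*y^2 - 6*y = 2*y^2 - 4*y - 6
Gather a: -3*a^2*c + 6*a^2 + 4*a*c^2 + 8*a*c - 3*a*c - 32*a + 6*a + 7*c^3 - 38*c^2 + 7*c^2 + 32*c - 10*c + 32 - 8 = a^2*(6 - 3*c) + a*(4*c^2 + 5*c - 26) + 7*c^3 - 31*c^2 + 22*c + 24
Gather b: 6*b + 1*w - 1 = 6*b + w - 1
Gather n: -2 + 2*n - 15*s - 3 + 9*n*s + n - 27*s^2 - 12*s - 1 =n*(9*s + 3) - 27*s^2 - 27*s - 6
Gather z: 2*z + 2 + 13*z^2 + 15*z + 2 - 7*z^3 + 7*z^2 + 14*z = -7*z^3 + 20*z^2 + 31*z + 4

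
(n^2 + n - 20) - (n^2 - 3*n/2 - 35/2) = 5*n/2 - 5/2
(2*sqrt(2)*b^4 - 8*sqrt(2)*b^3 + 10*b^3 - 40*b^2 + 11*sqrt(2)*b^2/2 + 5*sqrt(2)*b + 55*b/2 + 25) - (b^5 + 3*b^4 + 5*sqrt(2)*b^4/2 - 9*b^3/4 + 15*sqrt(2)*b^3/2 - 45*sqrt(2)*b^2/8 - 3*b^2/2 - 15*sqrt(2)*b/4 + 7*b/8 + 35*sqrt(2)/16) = -b^5 - 3*b^4 - sqrt(2)*b^4/2 - 31*sqrt(2)*b^3/2 + 49*b^3/4 - 77*b^2/2 + 89*sqrt(2)*b^2/8 + 35*sqrt(2)*b/4 + 213*b/8 - 35*sqrt(2)/16 + 25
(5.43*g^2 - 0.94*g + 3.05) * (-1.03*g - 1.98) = -5.5929*g^3 - 9.7832*g^2 - 1.2803*g - 6.039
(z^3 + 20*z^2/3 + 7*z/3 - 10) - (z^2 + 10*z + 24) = z^3 + 17*z^2/3 - 23*z/3 - 34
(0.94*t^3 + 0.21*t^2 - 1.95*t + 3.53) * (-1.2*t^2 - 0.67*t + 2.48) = -1.128*t^5 - 0.8818*t^4 + 4.5305*t^3 - 2.4087*t^2 - 7.2011*t + 8.7544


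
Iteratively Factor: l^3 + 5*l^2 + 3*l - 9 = (l + 3)*(l^2 + 2*l - 3) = (l + 3)^2*(l - 1)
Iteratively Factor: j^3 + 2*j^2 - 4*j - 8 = (j + 2)*(j^2 - 4) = (j - 2)*(j + 2)*(j + 2)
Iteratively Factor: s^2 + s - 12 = (s + 4)*(s - 3)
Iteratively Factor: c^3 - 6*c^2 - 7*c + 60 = (c + 3)*(c^2 - 9*c + 20) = (c - 4)*(c + 3)*(c - 5)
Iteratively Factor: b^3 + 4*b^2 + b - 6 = (b + 2)*(b^2 + 2*b - 3) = (b - 1)*(b + 2)*(b + 3)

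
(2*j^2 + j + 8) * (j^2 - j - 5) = 2*j^4 - j^3 - 3*j^2 - 13*j - 40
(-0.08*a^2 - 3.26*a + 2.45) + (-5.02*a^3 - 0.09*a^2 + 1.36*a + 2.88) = -5.02*a^3 - 0.17*a^2 - 1.9*a + 5.33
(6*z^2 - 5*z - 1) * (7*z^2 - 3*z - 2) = 42*z^4 - 53*z^3 - 4*z^2 + 13*z + 2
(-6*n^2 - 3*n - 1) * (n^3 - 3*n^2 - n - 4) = -6*n^5 + 15*n^4 + 14*n^3 + 30*n^2 + 13*n + 4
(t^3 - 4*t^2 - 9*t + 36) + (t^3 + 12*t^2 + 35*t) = 2*t^3 + 8*t^2 + 26*t + 36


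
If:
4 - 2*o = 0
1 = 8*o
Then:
No Solution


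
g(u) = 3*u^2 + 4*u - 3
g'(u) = 6*u + 4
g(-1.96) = 0.68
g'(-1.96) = -7.76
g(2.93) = 34.47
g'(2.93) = 21.58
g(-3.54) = 20.43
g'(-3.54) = -17.24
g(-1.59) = -1.78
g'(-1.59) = -5.54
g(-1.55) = -1.99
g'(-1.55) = -5.30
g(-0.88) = -4.20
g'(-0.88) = -1.28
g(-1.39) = -2.76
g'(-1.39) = -4.34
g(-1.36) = -2.89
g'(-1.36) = -4.16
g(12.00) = 477.00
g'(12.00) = 76.00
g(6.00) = 129.00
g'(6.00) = 40.00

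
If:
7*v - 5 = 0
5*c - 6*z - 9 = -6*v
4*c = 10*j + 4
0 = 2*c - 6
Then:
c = 3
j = 4/5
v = 5/7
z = 12/7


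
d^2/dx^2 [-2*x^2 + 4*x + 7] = -4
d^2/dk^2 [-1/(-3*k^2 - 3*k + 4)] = 6*(-3*k^2 - 3*k + 3*(2*k + 1)^2 + 4)/(3*k^2 + 3*k - 4)^3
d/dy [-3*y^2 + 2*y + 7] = 2 - 6*y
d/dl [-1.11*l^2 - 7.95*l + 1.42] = -2.22*l - 7.95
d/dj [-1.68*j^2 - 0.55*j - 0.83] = -3.36*j - 0.55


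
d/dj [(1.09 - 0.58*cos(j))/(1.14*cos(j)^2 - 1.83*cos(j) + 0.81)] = (-0.6612*cos(j)^2 + 2.4852*cos(j) - 1.5249)*sin(j)/(1.2996*cos(j)^4 - 4.1724*cos(j)^3 + 5.1957*cos(j)^2 - 2.9646*cos(j) + 0.6561)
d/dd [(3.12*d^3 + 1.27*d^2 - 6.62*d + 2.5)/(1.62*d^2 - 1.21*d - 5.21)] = (5.0544*d^4 - 7.5504*d^3 - 39.5779*d^2 - 21.3334*d + 37.5152)/(2.6244*d^4 - 3.9204*d^3 - 15.4163*d^2 + 12.6082*d + 27.1441)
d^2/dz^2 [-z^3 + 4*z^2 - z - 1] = 8 - 6*z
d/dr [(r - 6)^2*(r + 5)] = (r - 6)*(3*r + 4)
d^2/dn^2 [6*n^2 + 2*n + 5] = 12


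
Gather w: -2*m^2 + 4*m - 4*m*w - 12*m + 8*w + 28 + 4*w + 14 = -2*m^2 - 8*m + w*(12 - 4*m) + 42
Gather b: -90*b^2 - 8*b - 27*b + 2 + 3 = -90*b^2 - 35*b + 5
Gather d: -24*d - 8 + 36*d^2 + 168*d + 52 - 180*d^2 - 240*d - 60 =-144*d^2 - 96*d - 16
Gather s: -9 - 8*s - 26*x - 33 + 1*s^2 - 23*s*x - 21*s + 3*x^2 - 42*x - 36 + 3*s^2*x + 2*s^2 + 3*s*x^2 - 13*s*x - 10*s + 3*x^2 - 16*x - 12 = s^2*(3*x + 3) + s*(3*x^2 - 36*x - 39) + 6*x^2 - 84*x - 90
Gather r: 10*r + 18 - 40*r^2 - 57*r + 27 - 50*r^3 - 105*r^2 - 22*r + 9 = -50*r^3 - 145*r^2 - 69*r + 54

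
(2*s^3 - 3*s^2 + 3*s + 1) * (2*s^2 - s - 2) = 4*s^5 - 8*s^4 + 5*s^3 + 5*s^2 - 7*s - 2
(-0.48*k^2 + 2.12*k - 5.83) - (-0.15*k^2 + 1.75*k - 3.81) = -0.33*k^2 + 0.37*k - 2.02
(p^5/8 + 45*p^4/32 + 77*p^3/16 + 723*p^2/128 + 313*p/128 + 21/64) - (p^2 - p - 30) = p^5/8 + 45*p^4/32 + 77*p^3/16 + 595*p^2/128 + 441*p/128 + 1941/64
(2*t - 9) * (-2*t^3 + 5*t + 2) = -4*t^4 + 18*t^3 + 10*t^2 - 41*t - 18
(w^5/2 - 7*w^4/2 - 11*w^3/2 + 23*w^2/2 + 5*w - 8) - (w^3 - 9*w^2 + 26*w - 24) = w^5/2 - 7*w^4/2 - 13*w^3/2 + 41*w^2/2 - 21*w + 16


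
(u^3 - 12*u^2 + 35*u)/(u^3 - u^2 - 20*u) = (u - 7)/(u + 4)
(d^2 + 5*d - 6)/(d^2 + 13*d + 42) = (d - 1)/(d + 7)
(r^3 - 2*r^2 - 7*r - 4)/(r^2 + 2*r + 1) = r - 4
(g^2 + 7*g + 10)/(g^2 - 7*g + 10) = (g^2 + 7*g + 10)/(g^2 - 7*g + 10)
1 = 1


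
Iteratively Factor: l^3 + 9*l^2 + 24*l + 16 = (l + 1)*(l^2 + 8*l + 16) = (l + 1)*(l + 4)*(l + 4)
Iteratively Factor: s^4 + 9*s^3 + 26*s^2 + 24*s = (s)*(s^3 + 9*s^2 + 26*s + 24) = s*(s + 2)*(s^2 + 7*s + 12) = s*(s + 2)*(s + 3)*(s + 4)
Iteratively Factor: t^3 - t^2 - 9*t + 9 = (t - 3)*(t^2 + 2*t - 3) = (t - 3)*(t - 1)*(t + 3)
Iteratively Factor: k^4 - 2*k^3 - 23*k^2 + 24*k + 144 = (k + 3)*(k^3 - 5*k^2 - 8*k + 48) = (k - 4)*(k + 3)*(k^2 - k - 12) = (k - 4)^2*(k + 3)*(k + 3)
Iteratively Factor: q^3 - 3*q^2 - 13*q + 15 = (q + 3)*(q^2 - 6*q + 5) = (q - 5)*(q + 3)*(q - 1)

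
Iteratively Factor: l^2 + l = (l + 1)*(l)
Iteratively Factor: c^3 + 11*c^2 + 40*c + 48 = (c + 4)*(c^2 + 7*c + 12) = (c + 3)*(c + 4)*(c + 4)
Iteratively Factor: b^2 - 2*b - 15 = (b + 3)*(b - 5)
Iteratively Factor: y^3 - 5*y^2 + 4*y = (y - 1)*(y^2 - 4*y) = (y - 4)*(y - 1)*(y)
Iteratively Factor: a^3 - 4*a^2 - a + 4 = (a + 1)*(a^2 - 5*a + 4) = (a - 1)*(a + 1)*(a - 4)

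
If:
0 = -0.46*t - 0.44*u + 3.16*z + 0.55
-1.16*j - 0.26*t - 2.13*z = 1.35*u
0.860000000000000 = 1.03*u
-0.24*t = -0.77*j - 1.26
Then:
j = -1.34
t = 0.96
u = 0.83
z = 0.08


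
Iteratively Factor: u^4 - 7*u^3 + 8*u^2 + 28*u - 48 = (u - 3)*(u^3 - 4*u^2 - 4*u + 16) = (u - 3)*(u + 2)*(u^2 - 6*u + 8) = (u - 4)*(u - 3)*(u + 2)*(u - 2)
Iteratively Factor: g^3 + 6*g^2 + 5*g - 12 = (g - 1)*(g^2 + 7*g + 12) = (g - 1)*(g + 4)*(g + 3)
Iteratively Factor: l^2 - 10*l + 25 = (l - 5)*(l - 5)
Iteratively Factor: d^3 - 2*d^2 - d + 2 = (d + 1)*(d^2 - 3*d + 2) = (d - 2)*(d + 1)*(d - 1)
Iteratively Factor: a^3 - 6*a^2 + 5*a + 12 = (a - 3)*(a^2 - 3*a - 4) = (a - 4)*(a - 3)*(a + 1)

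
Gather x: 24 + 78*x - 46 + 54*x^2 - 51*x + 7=54*x^2 + 27*x - 15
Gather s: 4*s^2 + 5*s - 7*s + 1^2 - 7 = 4*s^2 - 2*s - 6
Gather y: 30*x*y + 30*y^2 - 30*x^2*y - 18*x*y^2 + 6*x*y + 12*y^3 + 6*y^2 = 12*y^3 + y^2*(36 - 18*x) + y*(-30*x^2 + 36*x)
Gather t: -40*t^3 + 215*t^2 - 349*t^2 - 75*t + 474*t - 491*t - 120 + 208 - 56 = -40*t^3 - 134*t^2 - 92*t + 32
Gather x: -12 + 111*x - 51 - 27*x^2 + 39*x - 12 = -27*x^2 + 150*x - 75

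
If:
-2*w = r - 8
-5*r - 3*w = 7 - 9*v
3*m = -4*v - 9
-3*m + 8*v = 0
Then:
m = -2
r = -103/14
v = -3/4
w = 215/28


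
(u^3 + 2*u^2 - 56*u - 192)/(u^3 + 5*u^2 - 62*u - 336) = (u + 4)/(u + 7)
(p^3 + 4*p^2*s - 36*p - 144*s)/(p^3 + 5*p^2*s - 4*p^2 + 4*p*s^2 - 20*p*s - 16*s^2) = (p^2 - 36)/(p^2 + p*s - 4*p - 4*s)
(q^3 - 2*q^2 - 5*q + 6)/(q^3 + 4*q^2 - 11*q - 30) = (q - 1)/(q + 5)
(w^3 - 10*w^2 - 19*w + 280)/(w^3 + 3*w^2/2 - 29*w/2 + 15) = 2*(w^2 - 15*w + 56)/(2*w^2 - 7*w + 6)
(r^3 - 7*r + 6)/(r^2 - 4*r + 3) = (r^2 + r - 6)/(r - 3)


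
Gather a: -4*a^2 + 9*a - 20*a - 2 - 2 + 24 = -4*a^2 - 11*a + 20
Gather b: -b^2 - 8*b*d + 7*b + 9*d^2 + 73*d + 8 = -b^2 + b*(7 - 8*d) + 9*d^2 + 73*d + 8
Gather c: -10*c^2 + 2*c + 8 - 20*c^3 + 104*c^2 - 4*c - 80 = -20*c^3 + 94*c^2 - 2*c - 72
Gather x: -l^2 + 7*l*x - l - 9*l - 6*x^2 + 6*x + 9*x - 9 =-l^2 - 10*l - 6*x^2 + x*(7*l + 15) - 9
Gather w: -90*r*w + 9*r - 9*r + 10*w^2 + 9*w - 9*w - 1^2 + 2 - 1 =-90*r*w + 10*w^2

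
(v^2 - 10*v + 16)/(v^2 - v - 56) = (v - 2)/(v + 7)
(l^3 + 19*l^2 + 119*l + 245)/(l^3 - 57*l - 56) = (l^2 + 12*l + 35)/(l^2 - 7*l - 8)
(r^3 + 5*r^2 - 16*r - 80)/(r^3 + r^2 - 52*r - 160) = (r - 4)/(r - 8)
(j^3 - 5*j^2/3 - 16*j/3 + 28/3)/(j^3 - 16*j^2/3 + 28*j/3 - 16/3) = (3*j + 7)/(3*j - 4)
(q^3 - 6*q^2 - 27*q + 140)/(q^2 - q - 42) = (q^2 + q - 20)/(q + 6)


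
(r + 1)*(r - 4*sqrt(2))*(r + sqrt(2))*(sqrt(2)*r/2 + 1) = sqrt(2)*r^4/2 - 2*r^3 + sqrt(2)*r^3/2 - 7*sqrt(2)*r^2 - 2*r^2 - 7*sqrt(2)*r - 8*r - 8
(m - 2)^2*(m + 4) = m^3 - 12*m + 16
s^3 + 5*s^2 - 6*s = s*(s - 1)*(s + 6)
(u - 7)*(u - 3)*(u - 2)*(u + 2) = u^4 - 10*u^3 + 17*u^2 + 40*u - 84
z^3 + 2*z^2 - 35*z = z*(z - 5)*(z + 7)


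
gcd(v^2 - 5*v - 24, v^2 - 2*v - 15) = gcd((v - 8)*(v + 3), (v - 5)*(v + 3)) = v + 3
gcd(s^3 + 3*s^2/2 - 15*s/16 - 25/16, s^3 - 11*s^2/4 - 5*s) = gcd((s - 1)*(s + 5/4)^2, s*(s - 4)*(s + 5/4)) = s + 5/4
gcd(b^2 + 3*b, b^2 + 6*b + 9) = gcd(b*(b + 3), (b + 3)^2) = b + 3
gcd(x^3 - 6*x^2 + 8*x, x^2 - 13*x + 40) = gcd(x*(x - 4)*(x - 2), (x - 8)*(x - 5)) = 1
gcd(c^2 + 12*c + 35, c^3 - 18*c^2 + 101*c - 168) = 1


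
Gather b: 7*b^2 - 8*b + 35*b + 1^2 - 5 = 7*b^2 + 27*b - 4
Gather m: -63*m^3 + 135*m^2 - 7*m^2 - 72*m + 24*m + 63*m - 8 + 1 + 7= -63*m^3 + 128*m^2 + 15*m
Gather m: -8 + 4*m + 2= 4*m - 6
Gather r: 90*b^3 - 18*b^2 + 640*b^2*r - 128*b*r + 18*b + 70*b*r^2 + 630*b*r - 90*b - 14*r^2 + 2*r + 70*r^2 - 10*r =90*b^3 - 18*b^2 - 72*b + r^2*(70*b + 56) + r*(640*b^2 + 502*b - 8)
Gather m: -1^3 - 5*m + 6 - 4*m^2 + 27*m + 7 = -4*m^2 + 22*m + 12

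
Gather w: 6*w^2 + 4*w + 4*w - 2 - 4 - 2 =6*w^2 + 8*w - 8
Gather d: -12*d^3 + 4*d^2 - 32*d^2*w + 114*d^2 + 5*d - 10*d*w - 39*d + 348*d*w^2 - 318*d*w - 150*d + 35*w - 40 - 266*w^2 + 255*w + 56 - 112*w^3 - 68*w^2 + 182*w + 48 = -12*d^3 + d^2*(118 - 32*w) + d*(348*w^2 - 328*w - 184) - 112*w^3 - 334*w^2 + 472*w + 64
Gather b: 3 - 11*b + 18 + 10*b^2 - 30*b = 10*b^2 - 41*b + 21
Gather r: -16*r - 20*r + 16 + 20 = 36 - 36*r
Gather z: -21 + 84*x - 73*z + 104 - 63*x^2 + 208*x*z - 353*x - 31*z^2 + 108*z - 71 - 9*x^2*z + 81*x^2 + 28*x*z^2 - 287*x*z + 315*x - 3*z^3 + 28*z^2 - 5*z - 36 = 18*x^2 + 46*x - 3*z^3 + z^2*(28*x - 3) + z*(-9*x^2 - 79*x + 30) - 24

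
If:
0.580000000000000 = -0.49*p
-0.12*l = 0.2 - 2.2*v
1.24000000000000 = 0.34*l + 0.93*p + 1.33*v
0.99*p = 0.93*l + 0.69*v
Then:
No Solution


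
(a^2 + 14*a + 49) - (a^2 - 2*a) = 16*a + 49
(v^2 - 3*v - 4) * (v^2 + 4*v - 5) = v^4 + v^3 - 21*v^2 - v + 20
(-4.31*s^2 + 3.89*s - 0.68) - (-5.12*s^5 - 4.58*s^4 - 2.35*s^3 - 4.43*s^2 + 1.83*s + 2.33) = 5.12*s^5 + 4.58*s^4 + 2.35*s^3 + 0.12*s^2 + 2.06*s - 3.01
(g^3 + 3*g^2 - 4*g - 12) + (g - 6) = g^3 + 3*g^2 - 3*g - 18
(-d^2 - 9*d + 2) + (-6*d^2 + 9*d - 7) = -7*d^2 - 5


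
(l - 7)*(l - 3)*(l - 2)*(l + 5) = l^4 - 7*l^3 - 19*l^2 + 163*l - 210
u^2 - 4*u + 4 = (u - 2)^2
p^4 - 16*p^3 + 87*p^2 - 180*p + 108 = (p - 6)^2*(p - 3)*(p - 1)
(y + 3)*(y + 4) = y^2 + 7*y + 12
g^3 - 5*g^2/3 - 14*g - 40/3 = (g - 5)*(g + 4/3)*(g + 2)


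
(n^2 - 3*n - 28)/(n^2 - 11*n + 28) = (n + 4)/(n - 4)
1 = 1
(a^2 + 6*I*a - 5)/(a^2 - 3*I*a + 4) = (a + 5*I)/(a - 4*I)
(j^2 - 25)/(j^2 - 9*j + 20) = (j + 5)/(j - 4)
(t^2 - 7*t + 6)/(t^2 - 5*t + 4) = (t - 6)/(t - 4)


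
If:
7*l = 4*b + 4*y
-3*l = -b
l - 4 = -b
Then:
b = 3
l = 1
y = -5/4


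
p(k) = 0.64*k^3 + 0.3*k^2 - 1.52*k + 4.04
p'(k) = 1.92*k^2 + 0.6*k - 1.52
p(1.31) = 4.00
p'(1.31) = 2.56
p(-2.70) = -2.27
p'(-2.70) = 10.86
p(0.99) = 3.45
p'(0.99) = 0.96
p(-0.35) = 4.58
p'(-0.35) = -1.49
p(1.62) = 5.09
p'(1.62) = 4.49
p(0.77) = 3.34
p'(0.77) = 0.08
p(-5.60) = -90.43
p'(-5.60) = 55.33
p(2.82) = 16.49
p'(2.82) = 15.44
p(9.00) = 481.22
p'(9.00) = 159.40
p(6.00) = 143.96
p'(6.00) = 71.20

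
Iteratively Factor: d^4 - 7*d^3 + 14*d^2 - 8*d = (d)*(d^3 - 7*d^2 + 14*d - 8) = d*(d - 2)*(d^2 - 5*d + 4) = d*(d - 4)*(d - 2)*(d - 1)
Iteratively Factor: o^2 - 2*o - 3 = (o + 1)*(o - 3)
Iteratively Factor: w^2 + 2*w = (w)*(w + 2)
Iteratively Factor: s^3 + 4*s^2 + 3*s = (s)*(s^2 + 4*s + 3) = s*(s + 1)*(s + 3)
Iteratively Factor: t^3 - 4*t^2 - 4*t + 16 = (t - 2)*(t^2 - 2*t - 8) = (t - 4)*(t - 2)*(t + 2)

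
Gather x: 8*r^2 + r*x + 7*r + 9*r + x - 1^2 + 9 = 8*r^2 + 16*r + x*(r + 1) + 8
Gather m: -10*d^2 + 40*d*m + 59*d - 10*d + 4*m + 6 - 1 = -10*d^2 + 49*d + m*(40*d + 4) + 5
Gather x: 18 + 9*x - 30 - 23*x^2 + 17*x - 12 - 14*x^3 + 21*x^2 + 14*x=-14*x^3 - 2*x^2 + 40*x - 24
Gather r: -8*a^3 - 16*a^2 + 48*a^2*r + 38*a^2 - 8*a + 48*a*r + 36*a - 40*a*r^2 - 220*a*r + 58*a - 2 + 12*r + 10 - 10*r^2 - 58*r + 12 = -8*a^3 + 22*a^2 + 86*a + r^2*(-40*a - 10) + r*(48*a^2 - 172*a - 46) + 20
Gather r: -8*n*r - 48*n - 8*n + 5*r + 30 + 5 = -56*n + r*(5 - 8*n) + 35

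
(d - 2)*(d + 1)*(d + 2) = d^3 + d^2 - 4*d - 4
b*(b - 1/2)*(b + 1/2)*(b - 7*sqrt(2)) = b^4 - 7*sqrt(2)*b^3 - b^2/4 + 7*sqrt(2)*b/4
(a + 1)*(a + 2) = a^2 + 3*a + 2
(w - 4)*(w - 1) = w^2 - 5*w + 4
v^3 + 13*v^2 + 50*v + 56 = (v + 2)*(v + 4)*(v + 7)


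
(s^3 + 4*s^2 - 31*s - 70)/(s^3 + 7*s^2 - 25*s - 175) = (s + 2)/(s + 5)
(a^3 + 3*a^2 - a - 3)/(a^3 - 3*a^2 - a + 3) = (a + 3)/(a - 3)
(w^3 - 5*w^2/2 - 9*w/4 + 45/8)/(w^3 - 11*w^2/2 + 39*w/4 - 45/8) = (2*w + 3)/(2*w - 3)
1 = 1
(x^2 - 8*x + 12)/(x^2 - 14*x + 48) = (x - 2)/(x - 8)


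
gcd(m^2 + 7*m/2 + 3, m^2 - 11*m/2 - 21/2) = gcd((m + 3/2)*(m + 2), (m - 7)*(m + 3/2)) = m + 3/2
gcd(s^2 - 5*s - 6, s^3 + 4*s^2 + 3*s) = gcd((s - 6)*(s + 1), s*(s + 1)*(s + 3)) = s + 1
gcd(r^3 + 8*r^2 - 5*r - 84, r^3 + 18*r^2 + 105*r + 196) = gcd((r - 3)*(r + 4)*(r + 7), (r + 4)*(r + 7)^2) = r^2 + 11*r + 28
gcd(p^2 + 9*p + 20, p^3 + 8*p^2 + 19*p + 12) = p + 4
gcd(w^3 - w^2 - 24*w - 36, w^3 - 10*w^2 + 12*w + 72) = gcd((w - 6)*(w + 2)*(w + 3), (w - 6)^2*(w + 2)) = w^2 - 4*w - 12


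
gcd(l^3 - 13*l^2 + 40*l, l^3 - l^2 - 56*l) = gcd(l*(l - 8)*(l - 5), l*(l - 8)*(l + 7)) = l^2 - 8*l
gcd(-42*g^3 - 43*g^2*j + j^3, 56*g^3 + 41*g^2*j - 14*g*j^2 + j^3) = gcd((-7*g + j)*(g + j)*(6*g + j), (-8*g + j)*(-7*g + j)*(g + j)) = 7*g^2 + 6*g*j - j^2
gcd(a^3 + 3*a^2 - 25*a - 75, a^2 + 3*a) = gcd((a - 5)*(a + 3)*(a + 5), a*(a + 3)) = a + 3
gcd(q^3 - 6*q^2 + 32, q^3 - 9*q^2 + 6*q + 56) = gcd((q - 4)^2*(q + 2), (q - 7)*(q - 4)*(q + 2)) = q^2 - 2*q - 8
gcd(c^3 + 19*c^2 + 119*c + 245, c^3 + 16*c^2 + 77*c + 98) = c^2 + 14*c + 49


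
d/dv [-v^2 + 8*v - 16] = 8 - 2*v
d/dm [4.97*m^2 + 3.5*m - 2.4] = 9.94*m + 3.5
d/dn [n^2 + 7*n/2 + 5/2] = 2*n + 7/2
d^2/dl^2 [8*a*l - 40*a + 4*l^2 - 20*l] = 8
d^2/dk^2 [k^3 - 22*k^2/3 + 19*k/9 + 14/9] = 6*k - 44/3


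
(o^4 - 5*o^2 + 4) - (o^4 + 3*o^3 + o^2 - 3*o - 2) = -3*o^3 - 6*o^2 + 3*o + 6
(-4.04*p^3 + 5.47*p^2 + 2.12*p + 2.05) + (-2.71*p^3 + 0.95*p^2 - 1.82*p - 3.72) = -6.75*p^3 + 6.42*p^2 + 0.3*p - 1.67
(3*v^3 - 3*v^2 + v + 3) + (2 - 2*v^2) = 3*v^3 - 5*v^2 + v + 5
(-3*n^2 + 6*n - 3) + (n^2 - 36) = -2*n^2 + 6*n - 39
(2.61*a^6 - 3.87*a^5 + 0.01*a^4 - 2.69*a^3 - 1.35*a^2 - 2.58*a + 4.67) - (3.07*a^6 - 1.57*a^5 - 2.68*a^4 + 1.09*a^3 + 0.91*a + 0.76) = -0.46*a^6 - 2.3*a^5 + 2.69*a^4 - 3.78*a^3 - 1.35*a^2 - 3.49*a + 3.91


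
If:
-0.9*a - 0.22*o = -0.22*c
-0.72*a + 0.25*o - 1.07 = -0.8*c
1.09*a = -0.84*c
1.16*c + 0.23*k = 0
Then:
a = -0.34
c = 0.45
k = -2.26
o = 1.86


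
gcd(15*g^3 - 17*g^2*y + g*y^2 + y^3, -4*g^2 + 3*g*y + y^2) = -g + y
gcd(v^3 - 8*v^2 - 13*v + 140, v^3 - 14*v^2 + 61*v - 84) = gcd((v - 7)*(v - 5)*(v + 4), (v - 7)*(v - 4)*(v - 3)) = v - 7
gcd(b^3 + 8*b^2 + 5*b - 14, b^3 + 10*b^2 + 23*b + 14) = b^2 + 9*b + 14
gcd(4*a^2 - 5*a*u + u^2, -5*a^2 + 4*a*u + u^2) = -a + u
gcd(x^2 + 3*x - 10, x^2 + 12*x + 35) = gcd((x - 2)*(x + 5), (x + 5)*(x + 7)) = x + 5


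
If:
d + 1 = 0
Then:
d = -1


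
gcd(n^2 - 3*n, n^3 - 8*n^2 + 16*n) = n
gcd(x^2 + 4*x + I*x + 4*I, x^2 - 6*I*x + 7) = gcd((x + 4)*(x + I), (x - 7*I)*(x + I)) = x + I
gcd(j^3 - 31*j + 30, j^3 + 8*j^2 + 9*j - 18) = j^2 + 5*j - 6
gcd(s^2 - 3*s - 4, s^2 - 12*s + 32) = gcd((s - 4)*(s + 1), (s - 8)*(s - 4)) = s - 4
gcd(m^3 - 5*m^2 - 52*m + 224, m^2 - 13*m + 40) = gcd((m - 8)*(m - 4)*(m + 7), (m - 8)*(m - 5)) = m - 8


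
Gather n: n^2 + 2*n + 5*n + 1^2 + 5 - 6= n^2 + 7*n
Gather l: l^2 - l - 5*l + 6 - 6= l^2 - 6*l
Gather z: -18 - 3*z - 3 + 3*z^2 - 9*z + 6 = 3*z^2 - 12*z - 15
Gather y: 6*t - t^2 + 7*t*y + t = -t^2 + 7*t*y + 7*t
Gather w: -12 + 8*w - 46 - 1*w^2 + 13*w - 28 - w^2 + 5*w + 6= -2*w^2 + 26*w - 80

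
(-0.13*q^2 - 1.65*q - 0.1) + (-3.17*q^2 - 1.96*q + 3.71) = -3.3*q^2 - 3.61*q + 3.61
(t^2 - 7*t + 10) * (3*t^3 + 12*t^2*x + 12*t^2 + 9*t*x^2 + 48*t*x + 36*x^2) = 3*t^5 + 12*t^4*x - 9*t^4 + 9*t^3*x^2 - 36*t^3*x - 54*t^3 - 27*t^2*x^2 - 216*t^2*x + 120*t^2 - 162*t*x^2 + 480*t*x + 360*x^2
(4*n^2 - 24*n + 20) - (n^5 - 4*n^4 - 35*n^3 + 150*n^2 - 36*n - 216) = -n^5 + 4*n^4 + 35*n^3 - 146*n^2 + 12*n + 236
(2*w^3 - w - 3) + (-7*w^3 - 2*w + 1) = -5*w^3 - 3*w - 2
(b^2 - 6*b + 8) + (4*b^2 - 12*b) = 5*b^2 - 18*b + 8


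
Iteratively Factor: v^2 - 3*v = (v - 3)*(v)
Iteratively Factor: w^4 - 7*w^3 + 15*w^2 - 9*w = (w - 3)*(w^3 - 4*w^2 + 3*w) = (w - 3)^2*(w^2 - w) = w*(w - 3)^2*(w - 1)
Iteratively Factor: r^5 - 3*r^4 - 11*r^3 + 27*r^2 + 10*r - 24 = (r - 4)*(r^4 + r^3 - 7*r^2 - r + 6) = (r - 4)*(r - 1)*(r^3 + 2*r^2 - 5*r - 6) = (r - 4)*(r - 2)*(r - 1)*(r^2 + 4*r + 3) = (r - 4)*(r - 2)*(r - 1)*(r + 1)*(r + 3)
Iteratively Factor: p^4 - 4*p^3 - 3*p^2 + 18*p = (p)*(p^3 - 4*p^2 - 3*p + 18) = p*(p - 3)*(p^2 - p - 6) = p*(p - 3)^2*(p + 2)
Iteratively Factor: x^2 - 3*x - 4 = (x - 4)*(x + 1)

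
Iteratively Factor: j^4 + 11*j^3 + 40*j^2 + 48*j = (j + 4)*(j^3 + 7*j^2 + 12*j) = (j + 4)^2*(j^2 + 3*j) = (j + 3)*(j + 4)^2*(j)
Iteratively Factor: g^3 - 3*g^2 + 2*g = (g - 1)*(g^2 - 2*g) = g*(g - 1)*(g - 2)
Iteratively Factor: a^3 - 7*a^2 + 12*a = (a - 3)*(a^2 - 4*a) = (a - 4)*(a - 3)*(a)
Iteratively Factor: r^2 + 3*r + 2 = (r + 1)*(r + 2)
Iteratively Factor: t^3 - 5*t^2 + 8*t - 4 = (t - 2)*(t^2 - 3*t + 2) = (t - 2)^2*(t - 1)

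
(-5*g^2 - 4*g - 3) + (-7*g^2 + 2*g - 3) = -12*g^2 - 2*g - 6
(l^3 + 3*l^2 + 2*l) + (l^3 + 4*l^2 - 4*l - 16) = 2*l^3 + 7*l^2 - 2*l - 16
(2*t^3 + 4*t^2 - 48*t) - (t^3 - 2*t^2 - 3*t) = t^3 + 6*t^2 - 45*t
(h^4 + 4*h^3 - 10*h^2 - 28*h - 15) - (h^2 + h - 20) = h^4 + 4*h^3 - 11*h^2 - 29*h + 5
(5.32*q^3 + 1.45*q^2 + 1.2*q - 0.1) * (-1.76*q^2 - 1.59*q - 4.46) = -9.3632*q^5 - 11.0108*q^4 - 28.1447*q^3 - 8.199*q^2 - 5.193*q + 0.446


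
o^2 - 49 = (o - 7)*(o + 7)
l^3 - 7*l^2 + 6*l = l*(l - 6)*(l - 1)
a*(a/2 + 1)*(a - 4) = a^3/2 - a^2 - 4*a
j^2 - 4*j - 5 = (j - 5)*(j + 1)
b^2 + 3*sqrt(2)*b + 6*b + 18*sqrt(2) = (b + 6)*(b + 3*sqrt(2))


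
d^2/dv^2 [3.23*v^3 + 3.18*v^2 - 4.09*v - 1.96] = 19.38*v + 6.36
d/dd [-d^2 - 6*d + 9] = -2*d - 6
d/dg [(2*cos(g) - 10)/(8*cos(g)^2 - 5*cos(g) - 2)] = 2*(-8*sin(g)^2 - 80*cos(g) + 35)*sin(g)/(-8*cos(g)^2 + 5*cos(g) + 2)^2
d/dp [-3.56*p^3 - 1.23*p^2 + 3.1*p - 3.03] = -10.68*p^2 - 2.46*p + 3.1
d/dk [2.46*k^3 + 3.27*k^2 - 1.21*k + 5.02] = 7.38*k^2 + 6.54*k - 1.21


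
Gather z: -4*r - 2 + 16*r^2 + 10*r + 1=16*r^2 + 6*r - 1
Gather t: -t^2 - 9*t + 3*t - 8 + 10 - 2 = -t^2 - 6*t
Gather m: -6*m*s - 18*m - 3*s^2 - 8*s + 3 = m*(-6*s - 18) - 3*s^2 - 8*s + 3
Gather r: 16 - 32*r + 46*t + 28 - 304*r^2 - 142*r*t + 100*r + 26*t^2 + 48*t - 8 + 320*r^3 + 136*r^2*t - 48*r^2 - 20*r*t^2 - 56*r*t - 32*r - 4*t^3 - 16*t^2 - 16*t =320*r^3 + r^2*(136*t - 352) + r*(-20*t^2 - 198*t + 36) - 4*t^3 + 10*t^2 + 78*t + 36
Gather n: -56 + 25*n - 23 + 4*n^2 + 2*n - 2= 4*n^2 + 27*n - 81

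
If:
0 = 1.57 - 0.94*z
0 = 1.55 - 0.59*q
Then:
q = 2.63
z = 1.67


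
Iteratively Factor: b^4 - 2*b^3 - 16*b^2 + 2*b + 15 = (b + 1)*(b^3 - 3*b^2 - 13*b + 15) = (b - 5)*(b + 1)*(b^2 + 2*b - 3) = (b - 5)*(b + 1)*(b + 3)*(b - 1)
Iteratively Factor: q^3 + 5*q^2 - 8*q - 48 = (q + 4)*(q^2 + q - 12) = (q + 4)^2*(q - 3)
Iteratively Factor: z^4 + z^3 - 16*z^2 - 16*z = (z - 4)*(z^3 + 5*z^2 + 4*z) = (z - 4)*(z + 1)*(z^2 + 4*z) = (z - 4)*(z + 1)*(z + 4)*(z)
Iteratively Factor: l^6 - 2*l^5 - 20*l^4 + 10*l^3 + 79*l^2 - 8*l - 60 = (l - 2)*(l^5 - 20*l^3 - 30*l^2 + 19*l + 30) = (l - 2)*(l + 1)*(l^4 - l^3 - 19*l^2 - 11*l + 30) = (l - 2)*(l - 1)*(l + 1)*(l^3 - 19*l - 30) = (l - 2)*(l - 1)*(l + 1)*(l + 3)*(l^2 - 3*l - 10) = (l - 5)*(l - 2)*(l - 1)*(l + 1)*(l + 3)*(l + 2)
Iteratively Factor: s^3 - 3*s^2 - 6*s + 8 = (s + 2)*(s^2 - 5*s + 4) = (s - 1)*(s + 2)*(s - 4)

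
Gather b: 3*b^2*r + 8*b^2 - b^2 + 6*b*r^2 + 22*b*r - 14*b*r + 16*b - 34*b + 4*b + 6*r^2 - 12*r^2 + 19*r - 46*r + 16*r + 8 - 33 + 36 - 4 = b^2*(3*r + 7) + b*(6*r^2 + 8*r - 14) - 6*r^2 - 11*r + 7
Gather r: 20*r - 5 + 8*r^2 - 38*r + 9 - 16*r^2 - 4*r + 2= -8*r^2 - 22*r + 6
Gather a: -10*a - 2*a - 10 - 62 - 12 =-12*a - 84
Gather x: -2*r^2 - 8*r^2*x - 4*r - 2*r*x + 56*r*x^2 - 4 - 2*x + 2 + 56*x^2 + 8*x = -2*r^2 - 4*r + x^2*(56*r + 56) + x*(-8*r^2 - 2*r + 6) - 2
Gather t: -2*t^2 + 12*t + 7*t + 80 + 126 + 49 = -2*t^2 + 19*t + 255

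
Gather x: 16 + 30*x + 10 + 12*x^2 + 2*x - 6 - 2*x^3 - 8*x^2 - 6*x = -2*x^3 + 4*x^2 + 26*x + 20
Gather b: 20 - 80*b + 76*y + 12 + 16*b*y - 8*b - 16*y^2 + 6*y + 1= b*(16*y - 88) - 16*y^2 + 82*y + 33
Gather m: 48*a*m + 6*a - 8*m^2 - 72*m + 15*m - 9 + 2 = 6*a - 8*m^2 + m*(48*a - 57) - 7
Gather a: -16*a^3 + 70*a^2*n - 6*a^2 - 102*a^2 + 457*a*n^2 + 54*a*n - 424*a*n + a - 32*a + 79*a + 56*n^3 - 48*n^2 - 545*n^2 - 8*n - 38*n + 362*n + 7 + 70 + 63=-16*a^3 + a^2*(70*n - 108) + a*(457*n^2 - 370*n + 48) + 56*n^3 - 593*n^2 + 316*n + 140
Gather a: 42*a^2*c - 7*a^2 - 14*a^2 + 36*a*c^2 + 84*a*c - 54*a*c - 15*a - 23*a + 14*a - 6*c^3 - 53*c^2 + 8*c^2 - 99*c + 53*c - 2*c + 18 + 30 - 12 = a^2*(42*c - 21) + a*(36*c^2 + 30*c - 24) - 6*c^3 - 45*c^2 - 48*c + 36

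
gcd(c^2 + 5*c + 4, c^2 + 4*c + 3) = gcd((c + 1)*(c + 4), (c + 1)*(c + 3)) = c + 1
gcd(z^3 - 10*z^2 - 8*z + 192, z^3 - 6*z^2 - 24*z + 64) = z^2 - 4*z - 32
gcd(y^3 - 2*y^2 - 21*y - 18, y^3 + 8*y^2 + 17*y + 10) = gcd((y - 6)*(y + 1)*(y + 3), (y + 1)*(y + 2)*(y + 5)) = y + 1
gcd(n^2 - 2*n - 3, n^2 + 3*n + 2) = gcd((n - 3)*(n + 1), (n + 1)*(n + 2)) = n + 1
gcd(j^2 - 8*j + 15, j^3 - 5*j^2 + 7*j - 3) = j - 3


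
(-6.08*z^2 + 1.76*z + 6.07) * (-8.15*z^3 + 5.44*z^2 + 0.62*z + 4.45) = 49.552*z^5 - 47.4192*z^4 - 43.6657*z^3 + 7.056*z^2 + 11.5954*z + 27.0115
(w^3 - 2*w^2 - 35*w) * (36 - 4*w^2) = -4*w^5 + 8*w^4 + 176*w^3 - 72*w^2 - 1260*w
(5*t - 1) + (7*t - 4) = 12*t - 5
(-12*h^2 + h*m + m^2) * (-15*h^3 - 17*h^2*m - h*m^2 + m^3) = 180*h^5 + 189*h^4*m - 20*h^3*m^2 - 30*h^2*m^3 + m^5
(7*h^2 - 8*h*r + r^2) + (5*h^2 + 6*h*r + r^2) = 12*h^2 - 2*h*r + 2*r^2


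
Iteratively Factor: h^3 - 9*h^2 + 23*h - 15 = (h - 1)*(h^2 - 8*h + 15) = (h - 5)*(h - 1)*(h - 3)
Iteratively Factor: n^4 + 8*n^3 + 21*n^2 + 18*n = (n + 3)*(n^3 + 5*n^2 + 6*n) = (n + 3)^2*(n^2 + 2*n) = (n + 2)*(n + 3)^2*(n)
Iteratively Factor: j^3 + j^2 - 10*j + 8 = (j - 2)*(j^2 + 3*j - 4) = (j - 2)*(j + 4)*(j - 1)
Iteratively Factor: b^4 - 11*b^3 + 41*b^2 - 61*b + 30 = (b - 2)*(b^3 - 9*b^2 + 23*b - 15) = (b - 5)*(b - 2)*(b^2 - 4*b + 3) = (b - 5)*(b - 3)*(b - 2)*(b - 1)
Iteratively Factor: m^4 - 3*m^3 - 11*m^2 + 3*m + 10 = (m - 1)*(m^3 - 2*m^2 - 13*m - 10) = (m - 1)*(m + 1)*(m^2 - 3*m - 10) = (m - 1)*(m + 1)*(m + 2)*(m - 5)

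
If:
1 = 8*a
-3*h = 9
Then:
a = 1/8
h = -3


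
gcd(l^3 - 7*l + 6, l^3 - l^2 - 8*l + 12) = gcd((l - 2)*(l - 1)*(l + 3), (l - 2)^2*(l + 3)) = l^2 + l - 6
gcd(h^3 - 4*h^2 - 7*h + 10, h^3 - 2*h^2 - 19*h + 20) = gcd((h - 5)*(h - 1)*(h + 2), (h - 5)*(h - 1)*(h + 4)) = h^2 - 6*h + 5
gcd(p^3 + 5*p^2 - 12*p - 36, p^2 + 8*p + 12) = p^2 + 8*p + 12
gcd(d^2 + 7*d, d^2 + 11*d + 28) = d + 7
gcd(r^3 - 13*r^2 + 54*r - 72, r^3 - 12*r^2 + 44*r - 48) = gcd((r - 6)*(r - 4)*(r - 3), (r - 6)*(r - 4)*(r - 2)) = r^2 - 10*r + 24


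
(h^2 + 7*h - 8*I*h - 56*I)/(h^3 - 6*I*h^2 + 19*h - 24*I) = (h + 7)/(h^2 + 2*I*h + 3)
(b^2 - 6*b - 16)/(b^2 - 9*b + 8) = (b + 2)/(b - 1)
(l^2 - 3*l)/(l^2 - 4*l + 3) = l/(l - 1)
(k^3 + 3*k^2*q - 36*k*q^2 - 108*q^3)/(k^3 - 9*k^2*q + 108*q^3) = (-k - 6*q)/(-k + 6*q)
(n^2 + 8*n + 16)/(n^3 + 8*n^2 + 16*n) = 1/n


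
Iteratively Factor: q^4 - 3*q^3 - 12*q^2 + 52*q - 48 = (q + 4)*(q^3 - 7*q^2 + 16*q - 12) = (q - 2)*(q + 4)*(q^2 - 5*q + 6) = (q - 2)^2*(q + 4)*(q - 3)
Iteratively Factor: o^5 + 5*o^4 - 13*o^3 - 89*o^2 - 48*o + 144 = (o + 3)*(o^4 + 2*o^3 - 19*o^2 - 32*o + 48) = (o + 3)^2*(o^3 - o^2 - 16*o + 16) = (o + 3)^2*(o + 4)*(o^2 - 5*o + 4) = (o - 1)*(o + 3)^2*(o + 4)*(o - 4)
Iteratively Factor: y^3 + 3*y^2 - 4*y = (y - 1)*(y^2 + 4*y) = y*(y - 1)*(y + 4)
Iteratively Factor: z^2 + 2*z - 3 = (z - 1)*(z + 3)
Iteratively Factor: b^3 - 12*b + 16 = (b - 2)*(b^2 + 2*b - 8) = (b - 2)^2*(b + 4)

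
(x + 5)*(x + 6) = x^2 + 11*x + 30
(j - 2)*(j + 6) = j^2 + 4*j - 12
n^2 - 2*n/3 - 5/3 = (n - 5/3)*(n + 1)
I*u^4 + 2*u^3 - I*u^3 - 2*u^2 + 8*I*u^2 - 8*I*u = u*(u - 4*I)*(u + 2*I)*(I*u - I)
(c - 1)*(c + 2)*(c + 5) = c^3 + 6*c^2 + 3*c - 10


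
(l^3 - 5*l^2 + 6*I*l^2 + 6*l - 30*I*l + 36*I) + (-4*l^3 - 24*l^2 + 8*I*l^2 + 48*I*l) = -3*l^3 - 29*l^2 + 14*I*l^2 + 6*l + 18*I*l + 36*I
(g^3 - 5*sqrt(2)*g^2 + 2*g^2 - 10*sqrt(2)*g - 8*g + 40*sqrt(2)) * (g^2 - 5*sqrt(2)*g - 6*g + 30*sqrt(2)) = g^5 - 10*sqrt(2)*g^4 - 4*g^4 + 30*g^3 + 40*sqrt(2)*g^3 - 152*g^2 + 200*sqrt(2)*g^2 - 1000*g - 480*sqrt(2)*g + 2400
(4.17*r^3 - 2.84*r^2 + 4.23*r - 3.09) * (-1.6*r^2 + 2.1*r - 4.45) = -6.672*r^5 + 13.301*r^4 - 31.2885*r^3 + 26.465*r^2 - 25.3125*r + 13.7505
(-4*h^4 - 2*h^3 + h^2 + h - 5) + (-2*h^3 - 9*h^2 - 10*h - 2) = -4*h^4 - 4*h^3 - 8*h^2 - 9*h - 7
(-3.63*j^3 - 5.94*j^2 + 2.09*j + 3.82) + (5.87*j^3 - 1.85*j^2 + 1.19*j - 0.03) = 2.24*j^3 - 7.79*j^2 + 3.28*j + 3.79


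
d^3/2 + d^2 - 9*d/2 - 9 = (d/2 + 1)*(d - 3)*(d + 3)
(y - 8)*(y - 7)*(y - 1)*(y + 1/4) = y^4 - 63*y^3/4 + 67*y^2 - 153*y/4 - 14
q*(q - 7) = q^2 - 7*q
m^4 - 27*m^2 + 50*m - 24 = (m - 4)*(m - 1)^2*(m + 6)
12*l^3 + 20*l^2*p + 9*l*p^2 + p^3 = (l + p)*(2*l + p)*(6*l + p)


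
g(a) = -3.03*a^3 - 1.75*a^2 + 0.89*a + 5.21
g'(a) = -9.09*a^2 - 3.5*a + 0.89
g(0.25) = 5.28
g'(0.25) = -0.55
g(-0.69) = 4.76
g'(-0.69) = -1.02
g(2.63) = -59.67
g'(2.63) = -71.19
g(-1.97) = 19.83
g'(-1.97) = -27.49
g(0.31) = 5.23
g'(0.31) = -1.07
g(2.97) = -86.96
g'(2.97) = -89.69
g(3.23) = -112.28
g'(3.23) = -105.25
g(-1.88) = 17.48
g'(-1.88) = -24.66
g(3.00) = -89.68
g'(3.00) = -91.42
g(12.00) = -5471.95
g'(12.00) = -1350.07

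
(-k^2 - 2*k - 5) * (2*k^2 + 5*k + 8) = -2*k^4 - 9*k^3 - 28*k^2 - 41*k - 40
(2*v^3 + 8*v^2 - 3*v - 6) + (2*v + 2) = 2*v^3 + 8*v^2 - v - 4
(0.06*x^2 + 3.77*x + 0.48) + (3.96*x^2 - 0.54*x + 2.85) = 4.02*x^2 + 3.23*x + 3.33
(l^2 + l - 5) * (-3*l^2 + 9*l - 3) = -3*l^4 + 6*l^3 + 21*l^2 - 48*l + 15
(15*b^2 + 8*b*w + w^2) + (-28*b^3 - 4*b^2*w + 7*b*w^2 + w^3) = -28*b^3 - 4*b^2*w + 15*b^2 + 7*b*w^2 + 8*b*w + w^3 + w^2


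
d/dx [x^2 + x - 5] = 2*x + 1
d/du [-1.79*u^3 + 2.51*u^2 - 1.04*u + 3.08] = -5.37*u^2 + 5.02*u - 1.04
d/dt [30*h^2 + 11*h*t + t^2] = 11*h + 2*t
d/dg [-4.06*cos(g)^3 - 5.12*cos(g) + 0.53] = (12.18*cos(g)^2 + 5.12)*sin(g)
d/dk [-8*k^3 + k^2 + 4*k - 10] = -24*k^2 + 2*k + 4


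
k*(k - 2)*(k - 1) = k^3 - 3*k^2 + 2*k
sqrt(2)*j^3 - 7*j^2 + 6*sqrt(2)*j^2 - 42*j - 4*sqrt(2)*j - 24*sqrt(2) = (j + 6)*(j - 4*sqrt(2))*(sqrt(2)*j + 1)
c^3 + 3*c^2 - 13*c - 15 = (c - 3)*(c + 1)*(c + 5)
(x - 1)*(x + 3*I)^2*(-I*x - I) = -I*x^4 + 6*x^3 + 10*I*x^2 - 6*x - 9*I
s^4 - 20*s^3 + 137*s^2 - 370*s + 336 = (s - 8)*(s - 7)*(s - 3)*(s - 2)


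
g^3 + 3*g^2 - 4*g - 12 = (g - 2)*(g + 2)*(g + 3)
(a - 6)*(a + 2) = a^2 - 4*a - 12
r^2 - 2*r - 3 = (r - 3)*(r + 1)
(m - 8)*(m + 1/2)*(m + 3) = m^3 - 9*m^2/2 - 53*m/2 - 12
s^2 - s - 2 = (s - 2)*(s + 1)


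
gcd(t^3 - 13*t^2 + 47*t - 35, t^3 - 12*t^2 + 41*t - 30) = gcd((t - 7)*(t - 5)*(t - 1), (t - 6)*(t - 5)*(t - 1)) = t^2 - 6*t + 5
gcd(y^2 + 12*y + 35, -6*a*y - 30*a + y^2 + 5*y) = y + 5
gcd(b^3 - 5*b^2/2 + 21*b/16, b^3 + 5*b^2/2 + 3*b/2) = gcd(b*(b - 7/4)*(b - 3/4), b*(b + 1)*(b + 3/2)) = b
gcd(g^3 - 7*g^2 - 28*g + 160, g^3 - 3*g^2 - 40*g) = g^2 - 3*g - 40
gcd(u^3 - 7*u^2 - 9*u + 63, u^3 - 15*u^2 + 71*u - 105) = u^2 - 10*u + 21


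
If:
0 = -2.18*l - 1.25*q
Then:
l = -0.573394495412844*q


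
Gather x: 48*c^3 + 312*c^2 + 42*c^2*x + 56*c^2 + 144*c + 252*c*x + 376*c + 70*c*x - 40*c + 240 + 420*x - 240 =48*c^3 + 368*c^2 + 480*c + x*(42*c^2 + 322*c + 420)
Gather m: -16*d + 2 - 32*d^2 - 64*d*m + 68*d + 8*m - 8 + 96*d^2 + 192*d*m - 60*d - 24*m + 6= 64*d^2 - 8*d + m*(128*d - 16)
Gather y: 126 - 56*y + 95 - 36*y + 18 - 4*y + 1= 240 - 96*y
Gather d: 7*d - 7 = 7*d - 7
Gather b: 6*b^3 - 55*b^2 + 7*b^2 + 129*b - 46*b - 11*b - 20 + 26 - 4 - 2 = 6*b^3 - 48*b^2 + 72*b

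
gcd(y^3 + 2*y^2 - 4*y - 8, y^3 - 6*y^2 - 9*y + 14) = y + 2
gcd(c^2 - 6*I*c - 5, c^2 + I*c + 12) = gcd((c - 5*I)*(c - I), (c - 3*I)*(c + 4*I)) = 1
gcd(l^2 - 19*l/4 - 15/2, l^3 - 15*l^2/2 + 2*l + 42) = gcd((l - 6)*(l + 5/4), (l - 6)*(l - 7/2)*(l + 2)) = l - 6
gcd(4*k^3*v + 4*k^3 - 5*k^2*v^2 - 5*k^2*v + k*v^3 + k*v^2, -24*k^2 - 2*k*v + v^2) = 1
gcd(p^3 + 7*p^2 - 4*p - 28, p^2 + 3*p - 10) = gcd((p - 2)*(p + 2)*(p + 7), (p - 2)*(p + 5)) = p - 2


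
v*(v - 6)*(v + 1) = v^3 - 5*v^2 - 6*v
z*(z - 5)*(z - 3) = z^3 - 8*z^2 + 15*z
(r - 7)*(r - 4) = r^2 - 11*r + 28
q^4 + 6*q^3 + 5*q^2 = q^2*(q + 1)*(q + 5)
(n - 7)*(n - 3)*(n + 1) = n^3 - 9*n^2 + 11*n + 21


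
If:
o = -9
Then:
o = -9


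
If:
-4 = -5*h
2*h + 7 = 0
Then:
No Solution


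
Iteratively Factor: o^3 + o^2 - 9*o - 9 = (o + 3)*(o^2 - 2*o - 3) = (o + 1)*(o + 3)*(o - 3)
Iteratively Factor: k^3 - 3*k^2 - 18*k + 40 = (k - 2)*(k^2 - k - 20) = (k - 5)*(k - 2)*(k + 4)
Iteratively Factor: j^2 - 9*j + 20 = (j - 5)*(j - 4)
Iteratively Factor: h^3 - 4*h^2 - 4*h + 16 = (h - 4)*(h^2 - 4) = (h - 4)*(h + 2)*(h - 2)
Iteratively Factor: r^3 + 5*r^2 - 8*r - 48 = (r + 4)*(r^2 + r - 12) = (r + 4)^2*(r - 3)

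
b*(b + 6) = b^2 + 6*b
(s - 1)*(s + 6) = s^2 + 5*s - 6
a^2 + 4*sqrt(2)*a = a*(a + 4*sqrt(2))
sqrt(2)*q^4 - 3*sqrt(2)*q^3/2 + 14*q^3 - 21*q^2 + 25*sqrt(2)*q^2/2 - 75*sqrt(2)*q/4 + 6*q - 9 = (q - 3/2)*(q + sqrt(2)/2)*(q + 6*sqrt(2))*(sqrt(2)*q + 1)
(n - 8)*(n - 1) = n^2 - 9*n + 8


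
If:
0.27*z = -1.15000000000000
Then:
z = -4.26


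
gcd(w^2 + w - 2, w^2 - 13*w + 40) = 1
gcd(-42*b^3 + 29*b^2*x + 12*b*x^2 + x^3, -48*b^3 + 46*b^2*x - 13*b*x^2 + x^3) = 1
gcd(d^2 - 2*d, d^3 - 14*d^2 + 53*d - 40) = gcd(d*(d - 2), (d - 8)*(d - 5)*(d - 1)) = 1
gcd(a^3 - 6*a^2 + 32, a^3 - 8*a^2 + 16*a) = a^2 - 8*a + 16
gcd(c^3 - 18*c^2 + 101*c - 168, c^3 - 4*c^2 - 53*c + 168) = c^2 - 11*c + 24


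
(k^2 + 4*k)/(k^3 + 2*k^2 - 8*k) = 1/(k - 2)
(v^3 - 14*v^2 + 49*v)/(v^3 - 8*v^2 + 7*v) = (v - 7)/(v - 1)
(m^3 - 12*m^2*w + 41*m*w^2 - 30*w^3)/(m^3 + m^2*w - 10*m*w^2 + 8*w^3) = (-m^2 + 11*m*w - 30*w^2)/(-m^2 - 2*m*w + 8*w^2)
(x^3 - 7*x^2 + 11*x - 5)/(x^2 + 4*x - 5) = (x^2 - 6*x + 5)/(x + 5)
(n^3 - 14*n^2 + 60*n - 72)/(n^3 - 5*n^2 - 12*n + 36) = (n - 6)/(n + 3)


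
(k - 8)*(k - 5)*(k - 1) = k^3 - 14*k^2 + 53*k - 40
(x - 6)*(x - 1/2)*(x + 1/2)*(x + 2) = x^4 - 4*x^3 - 49*x^2/4 + x + 3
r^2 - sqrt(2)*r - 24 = (r - 4*sqrt(2))*(r + 3*sqrt(2))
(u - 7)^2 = u^2 - 14*u + 49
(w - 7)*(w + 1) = w^2 - 6*w - 7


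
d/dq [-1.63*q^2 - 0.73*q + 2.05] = -3.26*q - 0.73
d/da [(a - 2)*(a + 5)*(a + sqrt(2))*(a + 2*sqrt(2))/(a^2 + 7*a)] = (2*a^5 + 3*sqrt(2)*a^4 + 24*a^4 + 42*a^3 + 42*sqrt(2)*a^3 - 54*a^2 + 93*sqrt(2)*a^2 + 80*a + 280)/(a^2*(a^2 + 14*a + 49))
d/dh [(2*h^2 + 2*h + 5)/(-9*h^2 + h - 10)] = 5*(4*h^2 + 10*h - 5)/(81*h^4 - 18*h^3 + 181*h^2 - 20*h + 100)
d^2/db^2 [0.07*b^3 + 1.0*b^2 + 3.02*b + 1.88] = 0.42*b + 2.0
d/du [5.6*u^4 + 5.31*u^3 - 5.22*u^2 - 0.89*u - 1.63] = 22.4*u^3 + 15.93*u^2 - 10.44*u - 0.89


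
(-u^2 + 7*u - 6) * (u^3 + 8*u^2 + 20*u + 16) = -u^5 - u^4 + 30*u^3 + 76*u^2 - 8*u - 96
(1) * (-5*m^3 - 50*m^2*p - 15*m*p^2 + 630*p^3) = -5*m^3 - 50*m^2*p - 15*m*p^2 + 630*p^3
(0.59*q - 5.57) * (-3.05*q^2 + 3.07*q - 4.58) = -1.7995*q^3 + 18.7998*q^2 - 19.8021*q + 25.5106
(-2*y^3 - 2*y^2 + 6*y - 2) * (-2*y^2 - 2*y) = 4*y^5 + 8*y^4 - 8*y^3 - 8*y^2 + 4*y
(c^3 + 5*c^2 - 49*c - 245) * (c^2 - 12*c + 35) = c^5 - 7*c^4 - 74*c^3 + 518*c^2 + 1225*c - 8575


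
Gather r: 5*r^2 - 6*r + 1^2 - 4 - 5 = 5*r^2 - 6*r - 8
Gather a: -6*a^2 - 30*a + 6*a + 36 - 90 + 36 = -6*a^2 - 24*a - 18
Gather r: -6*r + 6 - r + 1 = 7 - 7*r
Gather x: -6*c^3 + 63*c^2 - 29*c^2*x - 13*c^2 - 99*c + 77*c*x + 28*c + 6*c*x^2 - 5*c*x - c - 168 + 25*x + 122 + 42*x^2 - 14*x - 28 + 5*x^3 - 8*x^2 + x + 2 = -6*c^3 + 50*c^2 - 72*c + 5*x^3 + x^2*(6*c + 34) + x*(-29*c^2 + 72*c + 12) - 72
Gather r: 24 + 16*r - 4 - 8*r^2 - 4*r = -8*r^2 + 12*r + 20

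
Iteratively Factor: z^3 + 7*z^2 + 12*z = (z + 4)*(z^2 + 3*z) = z*(z + 4)*(z + 3)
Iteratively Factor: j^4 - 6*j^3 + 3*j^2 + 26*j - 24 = (j - 1)*(j^3 - 5*j^2 - 2*j + 24) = (j - 3)*(j - 1)*(j^2 - 2*j - 8) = (j - 4)*(j - 3)*(j - 1)*(j + 2)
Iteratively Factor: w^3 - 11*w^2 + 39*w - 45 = (w - 3)*(w^2 - 8*w + 15) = (w - 5)*(w - 3)*(w - 3)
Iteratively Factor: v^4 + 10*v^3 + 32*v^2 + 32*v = (v + 4)*(v^3 + 6*v^2 + 8*v) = (v + 2)*(v + 4)*(v^2 + 4*v) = (v + 2)*(v + 4)^2*(v)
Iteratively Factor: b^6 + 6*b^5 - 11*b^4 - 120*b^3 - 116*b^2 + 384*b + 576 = (b - 2)*(b^5 + 8*b^4 + 5*b^3 - 110*b^2 - 336*b - 288) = (b - 4)*(b - 2)*(b^4 + 12*b^3 + 53*b^2 + 102*b + 72) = (b - 4)*(b - 2)*(b + 2)*(b^3 + 10*b^2 + 33*b + 36) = (b - 4)*(b - 2)*(b + 2)*(b + 3)*(b^2 + 7*b + 12) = (b - 4)*(b - 2)*(b + 2)*(b + 3)*(b + 4)*(b + 3)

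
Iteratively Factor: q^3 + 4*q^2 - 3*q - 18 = (q + 3)*(q^2 + q - 6) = (q - 2)*(q + 3)*(q + 3)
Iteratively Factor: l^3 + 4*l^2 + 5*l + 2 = (l + 1)*(l^2 + 3*l + 2) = (l + 1)^2*(l + 2)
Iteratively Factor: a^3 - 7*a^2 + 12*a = (a)*(a^2 - 7*a + 12) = a*(a - 3)*(a - 4)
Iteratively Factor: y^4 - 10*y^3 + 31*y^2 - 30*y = (y)*(y^3 - 10*y^2 + 31*y - 30) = y*(y - 5)*(y^2 - 5*y + 6) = y*(y - 5)*(y - 3)*(y - 2)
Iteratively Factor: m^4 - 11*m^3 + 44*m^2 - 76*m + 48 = (m - 2)*(m^3 - 9*m^2 + 26*m - 24) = (m - 4)*(m - 2)*(m^2 - 5*m + 6) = (m - 4)*(m - 3)*(m - 2)*(m - 2)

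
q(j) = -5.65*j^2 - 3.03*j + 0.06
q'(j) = -11.3*j - 3.03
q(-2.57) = -29.47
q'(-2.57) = 26.01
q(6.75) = -277.82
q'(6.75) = -79.30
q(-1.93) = -15.14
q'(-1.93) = 18.78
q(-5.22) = -138.08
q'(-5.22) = 55.96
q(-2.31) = -23.09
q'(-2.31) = 23.07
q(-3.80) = -70.01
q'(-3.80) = 39.91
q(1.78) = -23.23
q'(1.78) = -23.14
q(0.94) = -7.78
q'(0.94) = -13.65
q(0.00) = 0.06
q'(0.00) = -3.03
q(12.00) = -849.90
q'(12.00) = -138.63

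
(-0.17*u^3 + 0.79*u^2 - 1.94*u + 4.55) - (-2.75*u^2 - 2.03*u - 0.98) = -0.17*u^3 + 3.54*u^2 + 0.0899999999999999*u + 5.53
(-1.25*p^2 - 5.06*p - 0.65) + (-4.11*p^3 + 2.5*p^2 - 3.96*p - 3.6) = -4.11*p^3 + 1.25*p^2 - 9.02*p - 4.25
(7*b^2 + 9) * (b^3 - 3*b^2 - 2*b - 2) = 7*b^5 - 21*b^4 - 5*b^3 - 41*b^2 - 18*b - 18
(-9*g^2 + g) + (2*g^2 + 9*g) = -7*g^2 + 10*g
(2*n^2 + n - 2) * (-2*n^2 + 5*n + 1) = -4*n^4 + 8*n^3 + 11*n^2 - 9*n - 2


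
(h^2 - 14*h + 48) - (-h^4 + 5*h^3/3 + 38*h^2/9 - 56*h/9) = h^4 - 5*h^3/3 - 29*h^2/9 - 70*h/9 + 48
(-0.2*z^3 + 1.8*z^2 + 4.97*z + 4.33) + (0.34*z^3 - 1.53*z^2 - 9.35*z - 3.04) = 0.14*z^3 + 0.27*z^2 - 4.38*z + 1.29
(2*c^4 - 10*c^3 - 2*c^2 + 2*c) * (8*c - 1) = 16*c^5 - 82*c^4 - 6*c^3 + 18*c^2 - 2*c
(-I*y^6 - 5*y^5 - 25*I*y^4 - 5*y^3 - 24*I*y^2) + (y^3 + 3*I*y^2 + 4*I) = -I*y^6 - 5*y^5 - 25*I*y^4 - 4*y^3 - 21*I*y^2 + 4*I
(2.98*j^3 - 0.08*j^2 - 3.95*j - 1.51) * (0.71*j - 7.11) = 2.1158*j^4 - 21.2446*j^3 - 2.2357*j^2 + 27.0124*j + 10.7361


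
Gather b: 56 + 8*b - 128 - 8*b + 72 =0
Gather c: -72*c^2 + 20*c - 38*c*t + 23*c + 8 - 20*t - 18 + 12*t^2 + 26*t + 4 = -72*c^2 + c*(43 - 38*t) + 12*t^2 + 6*t - 6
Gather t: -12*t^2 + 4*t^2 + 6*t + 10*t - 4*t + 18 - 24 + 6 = -8*t^2 + 12*t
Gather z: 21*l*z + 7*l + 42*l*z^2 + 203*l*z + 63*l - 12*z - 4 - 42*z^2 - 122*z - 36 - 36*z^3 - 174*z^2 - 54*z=70*l - 36*z^3 + z^2*(42*l - 216) + z*(224*l - 188) - 40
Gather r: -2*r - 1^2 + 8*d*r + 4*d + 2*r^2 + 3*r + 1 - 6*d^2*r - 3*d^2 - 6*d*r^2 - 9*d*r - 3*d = -3*d^2 + d + r^2*(2 - 6*d) + r*(-6*d^2 - d + 1)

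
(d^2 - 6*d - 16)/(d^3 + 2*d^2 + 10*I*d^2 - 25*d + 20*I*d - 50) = (d - 8)/(d^2 + 10*I*d - 25)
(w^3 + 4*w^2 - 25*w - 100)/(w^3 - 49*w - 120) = (w^2 - w - 20)/(w^2 - 5*w - 24)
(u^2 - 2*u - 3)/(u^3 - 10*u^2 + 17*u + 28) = (u - 3)/(u^2 - 11*u + 28)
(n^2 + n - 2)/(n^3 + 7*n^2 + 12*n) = (n^2 + n - 2)/(n*(n^2 + 7*n + 12))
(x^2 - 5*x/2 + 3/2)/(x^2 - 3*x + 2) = (x - 3/2)/(x - 2)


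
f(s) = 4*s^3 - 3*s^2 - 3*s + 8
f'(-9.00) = 1023.00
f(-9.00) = -3124.00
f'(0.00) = -3.00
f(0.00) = 8.00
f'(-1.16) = 20.11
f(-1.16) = 1.20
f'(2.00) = 33.00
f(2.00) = 22.00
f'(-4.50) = 267.00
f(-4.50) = -403.75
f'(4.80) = 244.68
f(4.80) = 366.85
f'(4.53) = 216.07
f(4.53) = 304.69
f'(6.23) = 425.37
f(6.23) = 840.09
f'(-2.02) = 58.08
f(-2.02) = -31.15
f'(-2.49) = 86.34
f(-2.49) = -64.88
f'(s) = 12*s^2 - 6*s - 3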